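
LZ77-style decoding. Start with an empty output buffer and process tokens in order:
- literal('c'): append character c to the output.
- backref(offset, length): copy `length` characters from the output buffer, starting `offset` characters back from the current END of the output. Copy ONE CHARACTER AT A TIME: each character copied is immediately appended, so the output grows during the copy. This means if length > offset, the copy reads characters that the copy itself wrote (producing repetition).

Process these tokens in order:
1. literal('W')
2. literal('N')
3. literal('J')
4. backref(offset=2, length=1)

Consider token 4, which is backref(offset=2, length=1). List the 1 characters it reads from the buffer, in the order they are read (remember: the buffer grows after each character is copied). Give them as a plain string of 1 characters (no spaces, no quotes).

Answer: N

Derivation:
Token 1: literal('W'). Output: "W"
Token 2: literal('N'). Output: "WN"
Token 3: literal('J'). Output: "WNJ"
Token 4: backref(off=2, len=1). Buffer before: "WNJ" (len 3)
  byte 1: read out[1]='N', append. Buffer now: "WNJN"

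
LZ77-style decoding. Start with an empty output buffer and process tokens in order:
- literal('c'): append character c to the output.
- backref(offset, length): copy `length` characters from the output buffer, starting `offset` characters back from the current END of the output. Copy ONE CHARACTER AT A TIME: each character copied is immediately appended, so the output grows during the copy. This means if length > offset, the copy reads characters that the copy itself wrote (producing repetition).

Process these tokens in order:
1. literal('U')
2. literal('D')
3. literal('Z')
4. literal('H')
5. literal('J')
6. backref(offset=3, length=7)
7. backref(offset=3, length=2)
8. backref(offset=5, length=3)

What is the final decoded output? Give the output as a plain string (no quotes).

Answer: UDZHJZHJZHJZHJHJZ

Derivation:
Token 1: literal('U'). Output: "U"
Token 2: literal('D'). Output: "UD"
Token 3: literal('Z'). Output: "UDZ"
Token 4: literal('H'). Output: "UDZH"
Token 5: literal('J'). Output: "UDZHJ"
Token 6: backref(off=3, len=7) (overlapping!). Copied 'ZHJZHJZ' from pos 2. Output: "UDZHJZHJZHJZ"
Token 7: backref(off=3, len=2). Copied 'HJ' from pos 9. Output: "UDZHJZHJZHJZHJ"
Token 8: backref(off=5, len=3). Copied 'HJZ' from pos 9. Output: "UDZHJZHJZHJZHJHJZ"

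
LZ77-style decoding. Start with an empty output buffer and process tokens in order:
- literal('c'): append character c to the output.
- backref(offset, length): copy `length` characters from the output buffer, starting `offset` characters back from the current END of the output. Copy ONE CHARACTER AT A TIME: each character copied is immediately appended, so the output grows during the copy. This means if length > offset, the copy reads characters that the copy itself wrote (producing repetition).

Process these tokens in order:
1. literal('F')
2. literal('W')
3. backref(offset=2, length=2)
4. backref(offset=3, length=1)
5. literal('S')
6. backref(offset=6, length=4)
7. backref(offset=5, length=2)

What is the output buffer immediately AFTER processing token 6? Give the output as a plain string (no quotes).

Token 1: literal('F'). Output: "F"
Token 2: literal('W'). Output: "FW"
Token 3: backref(off=2, len=2). Copied 'FW' from pos 0. Output: "FWFW"
Token 4: backref(off=3, len=1). Copied 'W' from pos 1. Output: "FWFWW"
Token 5: literal('S'). Output: "FWFWWS"
Token 6: backref(off=6, len=4). Copied 'FWFW' from pos 0. Output: "FWFWWSFWFW"

Answer: FWFWWSFWFW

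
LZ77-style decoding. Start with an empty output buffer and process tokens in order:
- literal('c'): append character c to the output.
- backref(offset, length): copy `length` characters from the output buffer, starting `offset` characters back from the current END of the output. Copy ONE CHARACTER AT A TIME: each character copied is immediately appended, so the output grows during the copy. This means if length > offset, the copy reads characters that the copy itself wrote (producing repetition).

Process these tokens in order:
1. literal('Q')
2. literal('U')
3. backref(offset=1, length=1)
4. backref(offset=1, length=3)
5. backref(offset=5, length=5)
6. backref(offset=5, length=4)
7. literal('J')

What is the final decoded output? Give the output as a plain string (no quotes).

Answer: QUUUUUUUUUUUUUUJ

Derivation:
Token 1: literal('Q'). Output: "Q"
Token 2: literal('U'). Output: "QU"
Token 3: backref(off=1, len=1). Copied 'U' from pos 1. Output: "QUU"
Token 4: backref(off=1, len=3) (overlapping!). Copied 'UUU' from pos 2. Output: "QUUUUU"
Token 5: backref(off=5, len=5). Copied 'UUUUU' from pos 1. Output: "QUUUUUUUUUU"
Token 6: backref(off=5, len=4). Copied 'UUUU' from pos 6. Output: "QUUUUUUUUUUUUUU"
Token 7: literal('J'). Output: "QUUUUUUUUUUUUUUJ"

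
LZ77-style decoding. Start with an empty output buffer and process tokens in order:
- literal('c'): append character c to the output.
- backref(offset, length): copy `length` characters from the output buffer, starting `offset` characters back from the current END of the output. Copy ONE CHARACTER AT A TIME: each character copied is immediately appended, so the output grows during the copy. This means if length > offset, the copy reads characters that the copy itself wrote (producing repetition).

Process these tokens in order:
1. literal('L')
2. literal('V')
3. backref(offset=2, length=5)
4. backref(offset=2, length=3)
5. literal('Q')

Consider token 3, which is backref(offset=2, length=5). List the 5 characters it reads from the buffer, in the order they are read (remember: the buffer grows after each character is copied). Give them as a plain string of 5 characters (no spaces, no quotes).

Answer: LVLVL

Derivation:
Token 1: literal('L'). Output: "L"
Token 2: literal('V'). Output: "LV"
Token 3: backref(off=2, len=5). Buffer before: "LV" (len 2)
  byte 1: read out[0]='L', append. Buffer now: "LVL"
  byte 2: read out[1]='V', append. Buffer now: "LVLV"
  byte 3: read out[2]='L', append. Buffer now: "LVLVL"
  byte 4: read out[3]='V', append. Buffer now: "LVLVLV"
  byte 5: read out[4]='L', append. Buffer now: "LVLVLVL"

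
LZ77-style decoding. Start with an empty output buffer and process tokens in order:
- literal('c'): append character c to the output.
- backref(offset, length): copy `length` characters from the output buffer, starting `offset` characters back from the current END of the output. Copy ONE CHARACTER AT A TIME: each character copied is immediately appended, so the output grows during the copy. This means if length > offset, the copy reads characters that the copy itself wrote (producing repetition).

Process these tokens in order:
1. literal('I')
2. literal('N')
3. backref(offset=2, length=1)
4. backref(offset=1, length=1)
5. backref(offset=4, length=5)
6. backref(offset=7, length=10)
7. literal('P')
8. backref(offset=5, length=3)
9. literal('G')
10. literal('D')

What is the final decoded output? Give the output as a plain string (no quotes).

Answer: INIIINIIIIIINIIIIIIPIIIGD

Derivation:
Token 1: literal('I'). Output: "I"
Token 2: literal('N'). Output: "IN"
Token 3: backref(off=2, len=1). Copied 'I' from pos 0. Output: "INI"
Token 4: backref(off=1, len=1). Copied 'I' from pos 2. Output: "INII"
Token 5: backref(off=4, len=5) (overlapping!). Copied 'INIII' from pos 0. Output: "INIIINIII"
Token 6: backref(off=7, len=10) (overlapping!). Copied 'IIINIIIIII' from pos 2. Output: "INIIINIIIIIINIIIIII"
Token 7: literal('P'). Output: "INIIINIIIIIINIIIIIIP"
Token 8: backref(off=5, len=3). Copied 'III' from pos 15. Output: "INIIINIIIIIINIIIIIIPIII"
Token 9: literal('G'). Output: "INIIINIIIIIINIIIIIIPIIIG"
Token 10: literal('D'). Output: "INIIINIIIIIINIIIIIIPIIIGD"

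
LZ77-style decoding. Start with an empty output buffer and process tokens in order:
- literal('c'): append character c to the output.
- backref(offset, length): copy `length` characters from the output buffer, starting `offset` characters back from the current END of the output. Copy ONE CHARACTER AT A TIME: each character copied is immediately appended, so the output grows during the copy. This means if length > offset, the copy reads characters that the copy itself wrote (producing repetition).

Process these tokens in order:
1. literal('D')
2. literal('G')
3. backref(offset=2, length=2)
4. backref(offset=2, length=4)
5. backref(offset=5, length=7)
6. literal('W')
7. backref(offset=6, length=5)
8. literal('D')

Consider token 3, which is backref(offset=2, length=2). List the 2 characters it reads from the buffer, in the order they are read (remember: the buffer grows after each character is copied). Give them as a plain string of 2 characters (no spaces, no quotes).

Token 1: literal('D'). Output: "D"
Token 2: literal('G'). Output: "DG"
Token 3: backref(off=2, len=2). Buffer before: "DG" (len 2)
  byte 1: read out[0]='D', append. Buffer now: "DGD"
  byte 2: read out[1]='G', append. Buffer now: "DGDG"

Answer: DG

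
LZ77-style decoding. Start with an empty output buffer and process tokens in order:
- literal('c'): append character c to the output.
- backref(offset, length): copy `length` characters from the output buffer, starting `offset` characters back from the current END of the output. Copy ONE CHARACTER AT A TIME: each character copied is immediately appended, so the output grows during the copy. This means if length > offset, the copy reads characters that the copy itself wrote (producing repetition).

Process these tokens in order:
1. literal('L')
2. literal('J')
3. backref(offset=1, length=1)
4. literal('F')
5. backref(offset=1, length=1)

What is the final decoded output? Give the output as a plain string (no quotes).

Answer: LJJFF

Derivation:
Token 1: literal('L'). Output: "L"
Token 2: literal('J'). Output: "LJ"
Token 3: backref(off=1, len=1). Copied 'J' from pos 1. Output: "LJJ"
Token 4: literal('F'). Output: "LJJF"
Token 5: backref(off=1, len=1). Copied 'F' from pos 3. Output: "LJJFF"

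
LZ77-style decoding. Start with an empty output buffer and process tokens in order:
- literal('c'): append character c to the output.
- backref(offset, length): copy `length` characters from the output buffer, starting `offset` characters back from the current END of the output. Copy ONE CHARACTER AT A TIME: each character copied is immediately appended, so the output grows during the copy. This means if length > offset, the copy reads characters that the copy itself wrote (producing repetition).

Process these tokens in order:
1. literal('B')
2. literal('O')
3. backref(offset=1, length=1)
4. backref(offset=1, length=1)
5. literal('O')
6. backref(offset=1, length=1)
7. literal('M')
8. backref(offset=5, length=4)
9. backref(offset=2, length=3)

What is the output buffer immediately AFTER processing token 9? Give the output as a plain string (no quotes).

Token 1: literal('B'). Output: "B"
Token 2: literal('O'). Output: "BO"
Token 3: backref(off=1, len=1). Copied 'O' from pos 1. Output: "BOO"
Token 4: backref(off=1, len=1). Copied 'O' from pos 2. Output: "BOOO"
Token 5: literal('O'). Output: "BOOOO"
Token 6: backref(off=1, len=1). Copied 'O' from pos 4. Output: "BOOOOO"
Token 7: literal('M'). Output: "BOOOOOM"
Token 8: backref(off=5, len=4). Copied 'OOOO' from pos 2. Output: "BOOOOOMOOOO"
Token 9: backref(off=2, len=3) (overlapping!). Copied 'OOO' from pos 9. Output: "BOOOOOMOOOOOOO"

Answer: BOOOOOMOOOOOOO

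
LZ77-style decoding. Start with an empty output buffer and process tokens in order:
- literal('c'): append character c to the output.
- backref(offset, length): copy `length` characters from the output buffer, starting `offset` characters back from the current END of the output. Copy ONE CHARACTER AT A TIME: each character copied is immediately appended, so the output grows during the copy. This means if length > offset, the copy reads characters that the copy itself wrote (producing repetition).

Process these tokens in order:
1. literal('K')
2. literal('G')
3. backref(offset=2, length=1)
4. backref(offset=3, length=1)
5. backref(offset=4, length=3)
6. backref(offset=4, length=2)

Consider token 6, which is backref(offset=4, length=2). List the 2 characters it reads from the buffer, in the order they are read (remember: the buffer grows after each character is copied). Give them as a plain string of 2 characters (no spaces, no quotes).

Answer: KK

Derivation:
Token 1: literal('K'). Output: "K"
Token 2: literal('G'). Output: "KG"
Token 3: backref(off=2, len=1). Copied 'K' from pos 0. Output: "KGK"
Token 4: backref(off=3, len=1). Copied 'K' from pos 0. Output: "KGKK"
Token 5: backref(off=4, len=3). Copied 'KGK' from pos 0. Output: "KGKKKGK"
Token 6: backref(off=4, len=2). Buffer before: "KGKKKGK" (len 7)
  byte 1: read out[3]='K', append. Buffer now: "KGKKKGKK"
  byte 2: read out[4]='K', append. Buffer now: "KGKKKGKKK"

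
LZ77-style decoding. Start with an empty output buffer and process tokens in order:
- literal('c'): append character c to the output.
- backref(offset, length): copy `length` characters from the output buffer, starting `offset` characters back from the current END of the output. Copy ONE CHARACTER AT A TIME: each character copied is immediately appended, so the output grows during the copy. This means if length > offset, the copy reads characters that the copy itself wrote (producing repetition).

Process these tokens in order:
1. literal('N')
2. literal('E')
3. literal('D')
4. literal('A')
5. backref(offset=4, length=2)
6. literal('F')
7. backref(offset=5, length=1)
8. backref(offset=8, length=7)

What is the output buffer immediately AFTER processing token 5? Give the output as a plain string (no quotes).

Answer: NEDANE

Derivation:
Token 1: literal('N'). Output: "N"
Token 2: literal('E'). Output: "NE"
Token 3: literal('D'). Output: "NED"
Token 4: literal('A'). Output: "NEDA"
Token 5: backref(off=4, len=2). Copied 'NE' from pos 0. Output: "NEDANE"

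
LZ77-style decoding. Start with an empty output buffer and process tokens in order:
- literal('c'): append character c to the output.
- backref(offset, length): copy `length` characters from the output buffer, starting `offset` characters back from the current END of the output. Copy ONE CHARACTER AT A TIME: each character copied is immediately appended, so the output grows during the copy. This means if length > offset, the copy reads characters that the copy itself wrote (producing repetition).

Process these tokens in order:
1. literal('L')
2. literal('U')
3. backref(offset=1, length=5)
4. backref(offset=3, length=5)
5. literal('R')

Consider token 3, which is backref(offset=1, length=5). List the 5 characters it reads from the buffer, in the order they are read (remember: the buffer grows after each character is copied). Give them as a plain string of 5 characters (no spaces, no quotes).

Token 1: literal('L'). Output: "L"
Token 2: literal('U'). Output: "LU"
Token 3: backref(off=1, len=5). Buffer before: "LU" (len 2)
  byte 1: read out[1]='U', append. Buffer now: "LUU"
  byte 2: read out[2]='U', append. Buffer now: "LUUU"
  byte 3: read out[3]='U', append. Buffer now: "LUUUU"
  byte 4: read out[4]='U', append. Buffer now: "LUUUUU"
  byte 5: read out[5]='U', append. Buffer now: "LUUUUUU"

Answer: UUUUU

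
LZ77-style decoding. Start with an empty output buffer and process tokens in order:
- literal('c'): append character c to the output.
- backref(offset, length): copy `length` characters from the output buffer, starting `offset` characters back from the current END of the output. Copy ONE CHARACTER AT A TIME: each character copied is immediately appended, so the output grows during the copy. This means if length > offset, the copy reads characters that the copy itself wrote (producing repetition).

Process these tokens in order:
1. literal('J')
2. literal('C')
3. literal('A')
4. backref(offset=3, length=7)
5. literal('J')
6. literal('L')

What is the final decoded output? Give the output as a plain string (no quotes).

Answer: JCAJCAJCAJJL

Derivation:
Token 1: literal('J'). Output: "J"
Token 2: literal('C'). Output: "JC"
Token 3: literal('A'). Output: "JCA"
Token 4: backref(off=3, len=7) (overlapping!). Copied 'JCAJCAJ' from pos 0. Output: "JCAJCAJCAJ"
Token 5: literal('J'). Output: "JCAJCAJCAJJ"
Token 6: literal('L'). Output: "JCAJCAJCAJJL"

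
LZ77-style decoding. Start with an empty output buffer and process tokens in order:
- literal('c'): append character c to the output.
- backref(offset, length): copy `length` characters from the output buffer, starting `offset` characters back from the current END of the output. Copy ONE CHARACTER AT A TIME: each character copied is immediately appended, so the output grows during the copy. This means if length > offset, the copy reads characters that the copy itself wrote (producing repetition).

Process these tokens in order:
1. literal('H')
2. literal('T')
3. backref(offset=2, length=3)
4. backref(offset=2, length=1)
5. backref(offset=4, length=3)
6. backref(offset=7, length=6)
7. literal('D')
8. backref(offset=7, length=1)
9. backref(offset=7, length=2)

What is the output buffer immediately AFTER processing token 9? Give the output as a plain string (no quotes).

Token 1: literal('H'). Output: "H"
Token 2: literal('T'). Output: "HT"
Token 3: backref(off=2, len=3) (overlapping!). Copied 'HTH' from pos 0. Output: "HTHTH"
Token 4: backref(off=2, len=1). Copied 'T' from pos 3. Output: "HTHTHT"
Token 5: backref(off=4, len=3). Copied 'HTH' from pos 2. Output: "HTHTHTHTH"
Token 6: backref(off=7, len=6). Copied 'HTHTHT' from pos 2. Output: "HTHTHTHTHHTHTHT"
Token 7: literal('D'). Output: "HTHTHTHTHHTHTHTD"
Token 8: backref(off=7, len=1). Copied 'H' from pos 9. Output: "HTHTHTHTHHTHTHTDH"
Token 9: backref(off=7, len=2). Copied 'TH' from pos 10. Output: "HTHTHTHTHHTHTHTDHTH"

Answer: HTHTHTHTHHTHTHTDHTH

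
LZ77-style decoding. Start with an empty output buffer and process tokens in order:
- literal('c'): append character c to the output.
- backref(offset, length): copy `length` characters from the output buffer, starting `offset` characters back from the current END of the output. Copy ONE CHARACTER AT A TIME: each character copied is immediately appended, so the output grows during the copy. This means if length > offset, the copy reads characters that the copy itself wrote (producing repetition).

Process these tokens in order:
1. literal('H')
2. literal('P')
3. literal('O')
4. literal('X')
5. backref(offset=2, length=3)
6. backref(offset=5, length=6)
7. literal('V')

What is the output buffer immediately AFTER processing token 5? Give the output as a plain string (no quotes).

Token 1: literal('H'). Output: "H"
Token 2: literal('P'). Output: "HP"
Token 3: literal('O'). Output: "HPO"
Token 4: literal('X'). Output: "HPOX"
Token 5: backref(off=2, len=3) (overlapping!). Copied 'OXO' from pos 2. Output: "HPOXOXO"

Answer: HPOXOXO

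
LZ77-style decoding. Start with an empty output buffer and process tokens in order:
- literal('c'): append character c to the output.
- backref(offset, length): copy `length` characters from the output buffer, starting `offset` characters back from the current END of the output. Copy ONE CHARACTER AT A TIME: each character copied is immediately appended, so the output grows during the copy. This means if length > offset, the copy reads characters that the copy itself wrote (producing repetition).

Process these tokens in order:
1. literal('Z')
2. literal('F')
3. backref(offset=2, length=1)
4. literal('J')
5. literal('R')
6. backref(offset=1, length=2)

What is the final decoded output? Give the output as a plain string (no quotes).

Answer: ZFZJRRR

Derivation:
Token 1: literal('Z'). Output: "Z"
Token 2: literal('F'). Output: "ZF"
Token 3: backref(off=2, len=1). Copied 'Z' from pos 0. Output: "ZFZ"
Token 4: literal('J'). Output: "ZFZJ"
Token 5: literal('R'). Output: "ZFZJR"
Token 6: backref(off=1, len=2) (overlapping!). Copied 'RR' from pos 4. Output: "ZFZJRRR"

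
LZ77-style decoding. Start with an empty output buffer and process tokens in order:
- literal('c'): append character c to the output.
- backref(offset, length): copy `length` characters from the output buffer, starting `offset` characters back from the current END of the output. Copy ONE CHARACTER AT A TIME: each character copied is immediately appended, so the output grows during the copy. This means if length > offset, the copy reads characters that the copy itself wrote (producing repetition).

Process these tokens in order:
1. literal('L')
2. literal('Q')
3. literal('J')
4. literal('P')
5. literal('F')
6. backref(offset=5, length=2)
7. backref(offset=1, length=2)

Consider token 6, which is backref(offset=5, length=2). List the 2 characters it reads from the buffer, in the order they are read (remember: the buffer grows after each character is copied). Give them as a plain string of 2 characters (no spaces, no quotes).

Answer: LQ

Derivation:
Token 1: literal('L'). Output: "L"
Token 2: literal('Q'). Output: "LQ"
Token 3: literal('J'). Output: "LQJ"
Token 4: literal('P'). Output: "LQJP"
Token 5: literal('F'). Output: "LQJPF"
Token 6: backref(off=5, len=2). Buffer before: "LQJPF" (len 5)
  byte 1: read out[0]='L', append. Buffer now: "LQJPFL"
  byte 2: read out[1]='Q', append. Buffer now: "LQJPFLQ"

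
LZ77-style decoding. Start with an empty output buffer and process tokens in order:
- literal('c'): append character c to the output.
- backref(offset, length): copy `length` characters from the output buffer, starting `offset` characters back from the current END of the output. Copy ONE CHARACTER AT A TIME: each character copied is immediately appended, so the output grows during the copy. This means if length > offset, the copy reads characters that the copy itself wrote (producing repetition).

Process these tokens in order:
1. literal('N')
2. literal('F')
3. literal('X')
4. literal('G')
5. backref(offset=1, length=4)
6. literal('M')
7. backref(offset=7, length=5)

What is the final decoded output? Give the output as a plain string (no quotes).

Answer: NFXGGGGGMXGGGG

Derivation:
Token 1: literal('N'). Output: "N"
Token 2: literal('F'). Output: "NF"
Token 3: literal('X'). Output: "NFX"
Token 4: literal('G'). Output: "NFXG"
Token 5: backref(off=1, len=4) (overlapping!). Copied 'GGGG' from pos 3. Output: "NFXGGGGG"
Token 6: literal('M'). Output: "NFXGGGGGM"
Token 7: backref(off=7, len=5). Copied 'XGGGG' from pos 2. Output: "NFXGGGGGMXGGGG"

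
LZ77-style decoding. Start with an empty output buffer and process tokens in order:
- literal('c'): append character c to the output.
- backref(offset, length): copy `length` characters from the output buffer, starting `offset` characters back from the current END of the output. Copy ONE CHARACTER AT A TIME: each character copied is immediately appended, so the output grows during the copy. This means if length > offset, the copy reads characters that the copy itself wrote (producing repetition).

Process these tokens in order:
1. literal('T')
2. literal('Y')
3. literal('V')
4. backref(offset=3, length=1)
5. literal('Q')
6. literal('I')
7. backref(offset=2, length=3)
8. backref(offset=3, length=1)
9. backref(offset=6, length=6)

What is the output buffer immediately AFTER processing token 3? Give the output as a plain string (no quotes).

Token 1: literal('T'). Output: "T"
Token 2: literal('Y'). Output: "TY"
Token 3: literal('V'). Output: "TYV"

Answer: TYV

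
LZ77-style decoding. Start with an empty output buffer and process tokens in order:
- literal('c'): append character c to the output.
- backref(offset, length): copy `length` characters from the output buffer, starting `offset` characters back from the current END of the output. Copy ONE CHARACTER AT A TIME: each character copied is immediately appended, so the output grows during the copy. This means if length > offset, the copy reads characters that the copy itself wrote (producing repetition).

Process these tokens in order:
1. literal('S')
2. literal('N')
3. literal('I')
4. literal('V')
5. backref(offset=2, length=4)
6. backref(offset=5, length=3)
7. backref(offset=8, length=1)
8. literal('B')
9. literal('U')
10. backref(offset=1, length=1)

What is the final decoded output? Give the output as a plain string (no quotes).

Token 1: literal('S'). Output: "S"
Token 2: literal('N'). Output: "SN"
Token 3: literal('I'). Output: "SNI"
Token 4: literal('V'). Output: "SNIV"
Token 5: backref(off=2, len=4) (overlapping!). Copied 'IVIV' from pos 2. Output: "SNIVIVIV"
Token 6: backref(off=5, len=3). Copied 'VIV' from pos 3. Output: "SNIVIVIVVIV"
Token 7: backref(off=8, len=1). Copied 'V' from pos 3. Output: "SNIVIVIVVIVV"
Token 8: literal('B'). Output: "SNIVIVIVVIVVB"
Token 9: literal('U'). Output: "SNIVIVIVVIVVBU"
Token 10: backref(off=1, len=1). Copied 'U' from pos 13. Output: "SNIVIVIVVIVVBUU"

Answer: SNIVIVIVVIVVBUU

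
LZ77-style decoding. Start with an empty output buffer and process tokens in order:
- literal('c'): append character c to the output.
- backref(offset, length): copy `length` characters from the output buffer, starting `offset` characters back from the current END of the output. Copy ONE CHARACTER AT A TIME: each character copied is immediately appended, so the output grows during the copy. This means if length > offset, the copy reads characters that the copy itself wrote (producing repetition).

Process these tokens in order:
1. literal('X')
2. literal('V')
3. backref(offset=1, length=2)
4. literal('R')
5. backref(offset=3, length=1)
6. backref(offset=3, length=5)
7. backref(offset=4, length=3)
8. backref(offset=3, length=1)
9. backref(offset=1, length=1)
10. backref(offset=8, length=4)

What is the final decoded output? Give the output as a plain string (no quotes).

Token 1: literal('X'). Output: "X"
Token 2: literal('V'). Output: "XV"
Token 3: backref(off=1, len=2) (overlapping!). Copied 'VV' from pos 1. Output: "XVVV"
Token 4: literal('R'). Output: "XVVVR"
Token 5: backref(off=3, len=1). Copied 'V' from pos 2. Output: "XVVVRV"
Token 6: backref(off=3, len=5) (overlapping!). Copied 'VRVVR' from pos 3. Output: "XVVVRVVRVVR"
Token 7: backref(off=4, len=3). Copied 'RVV' from pos 7. Output: "XVVVRVVRVVRRVV"
Token 8: backref(off=3, len=1). Copied 'R' from pos 11. Output: "XVVVRVVRVVRRVVR"
Token 9: backref(off=1, len=1). Copied 'R' from pos 14. Output: "XVVVRVVRVVRRVVRR"
Token 10: backref(off=8, len=4). Copied 'VVRR' from pos 8. Output: "XVVVRVVRVVRRVVRRVVRR"

Answer: XVVVRVVRVVRRVVRRVVRR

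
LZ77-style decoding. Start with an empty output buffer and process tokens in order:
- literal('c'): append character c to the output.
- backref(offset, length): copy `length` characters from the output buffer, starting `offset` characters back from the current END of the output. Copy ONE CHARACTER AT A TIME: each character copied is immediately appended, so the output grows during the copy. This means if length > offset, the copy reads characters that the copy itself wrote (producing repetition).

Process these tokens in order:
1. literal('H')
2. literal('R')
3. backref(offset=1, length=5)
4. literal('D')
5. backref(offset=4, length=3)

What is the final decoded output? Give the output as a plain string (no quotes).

Token 1: literal('H'). Output: "H"
Token 2: literal('R'). Output: "HR"
Token 3: backref(off=1, len=5) (overlapping!). Copied 'RRRRR' from pos 1. Output: "HRRRRRR"
Token 4: literal('D'). Output: "HRRRRRRD"
Token 5: backref(off=4, len=3). Copied 'RRR' from pos 4. Output: "HRRRRRRDRRR"

Answer: HRRRRRRDRRR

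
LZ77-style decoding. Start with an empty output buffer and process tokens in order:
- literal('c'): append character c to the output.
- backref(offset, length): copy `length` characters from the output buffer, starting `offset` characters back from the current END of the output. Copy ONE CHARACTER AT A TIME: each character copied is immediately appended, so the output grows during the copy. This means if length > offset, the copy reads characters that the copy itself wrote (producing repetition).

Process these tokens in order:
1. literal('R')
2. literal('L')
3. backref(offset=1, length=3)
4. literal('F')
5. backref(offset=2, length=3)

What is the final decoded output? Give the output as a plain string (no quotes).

Token 1: literal('R'). Output: "R"
Token 2: literal('L'). Output: "RL"
Token 3: backref(off=1, len=3) (overlapping!). Copied 'LLL' from pos 1. Output: "RLLLL"
Token 4: literal('F'). Output: "RLLLLF"
Token 5: backref(off=2, len=3) (overlapping!). Copied 'LFL' from pos 4. Output: "RLLLLFLFL"

Answer: RLLLLFLFL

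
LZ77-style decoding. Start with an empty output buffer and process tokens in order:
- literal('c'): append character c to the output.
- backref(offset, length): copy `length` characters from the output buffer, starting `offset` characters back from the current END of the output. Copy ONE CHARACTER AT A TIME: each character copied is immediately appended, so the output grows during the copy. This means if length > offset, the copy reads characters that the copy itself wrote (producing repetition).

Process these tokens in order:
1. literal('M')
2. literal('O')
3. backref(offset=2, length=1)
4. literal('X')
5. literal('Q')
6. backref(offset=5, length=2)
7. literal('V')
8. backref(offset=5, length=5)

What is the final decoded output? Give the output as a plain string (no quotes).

Answer: MOMXQMOVXQMOV

Derivation:
Token 1: literal('M'). Output: "M"
Token 2: literal('O'). Output: "MO"
Token 3: backref(off=2, len=1). Copied 'M' from pos 0. Output: "MOM"
Token 4: literal('X'). Output: "MOMX"
Token 5: literal('Q'). Output: "MOMXQ"
Token 6: backref(off=5, len=2). Copied 'MO' from pos 0. Output: "MOMXQMO"
Token 7: literal('V'). Output: "MOMXQMOV"
Token 8: backref(off=5, len=5). Copied 'XQMOV' from pos 3. Output: "MOMXQMOVXQMOV"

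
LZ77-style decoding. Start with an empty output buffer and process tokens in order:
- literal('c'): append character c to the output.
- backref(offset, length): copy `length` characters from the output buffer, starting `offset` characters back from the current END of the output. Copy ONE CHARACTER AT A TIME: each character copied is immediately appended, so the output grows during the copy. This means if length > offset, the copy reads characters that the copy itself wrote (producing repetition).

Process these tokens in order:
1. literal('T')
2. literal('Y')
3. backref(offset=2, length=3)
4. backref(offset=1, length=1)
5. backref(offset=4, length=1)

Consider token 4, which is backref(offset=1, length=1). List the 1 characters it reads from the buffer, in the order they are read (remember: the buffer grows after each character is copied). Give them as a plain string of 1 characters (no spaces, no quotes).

Token 1: literal('T'). Output: "T"
Token 2: literal('Y'). Output: "TY"
Token 3: backref(off=2, len=3) (overlapping!). Copied 'TYT' from pos 0. Output: "TYTYT"
Token 4: backref(off=1, len=1). Buffer before: "TYTYT" (len 5)
  byte 1: read out[4]='T', append. Buffer now: "TYTYTT"

Answer: T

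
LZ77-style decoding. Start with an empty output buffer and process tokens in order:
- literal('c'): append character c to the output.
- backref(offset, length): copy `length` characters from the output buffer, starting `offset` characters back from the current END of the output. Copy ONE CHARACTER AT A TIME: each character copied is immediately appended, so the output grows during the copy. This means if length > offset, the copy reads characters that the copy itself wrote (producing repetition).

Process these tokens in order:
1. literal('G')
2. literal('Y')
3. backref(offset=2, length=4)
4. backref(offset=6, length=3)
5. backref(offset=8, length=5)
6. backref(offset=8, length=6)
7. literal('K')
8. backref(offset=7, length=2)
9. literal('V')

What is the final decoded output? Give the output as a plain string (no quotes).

Token 1: literal('G'). Output: "G"
Token 2: literal('Y'). Output: "GY"
Token 3: backref(off=2, len=4) (overlapping!). Copied 'GYGY' from pos 0. Output: "GYGYGY"
Token 4: backref(off=6, len=3). Copied 'GYG' from pos 0. Output: "GYGYGYGYG"
Token 5: backref(off=8, len=5). Copied 'YGYGY' from pos 1. Output: "GYGYGYGYGYGYGY"
Token 6: backref(off=8, len=6). Copied 'GYGYGY' from pos 6. Output: "GYGYGYGYGYGYGYGYGYGY"
Token 7: literal('K'). Output: "GYGYGYGYGYGYGYGYGYGYK"
Token 8: backref(off=7, len=2). Copied 'GY' from pos 14. Output: "GYGYGYGYGYGYGYGYGYGYKGY"
Token 9: literal('V'). Output: "GYGYGYGYGYGYGYGYGYGYKGYV"

Answer: GYGYGYGYGYGYGYGYGYGYKGYV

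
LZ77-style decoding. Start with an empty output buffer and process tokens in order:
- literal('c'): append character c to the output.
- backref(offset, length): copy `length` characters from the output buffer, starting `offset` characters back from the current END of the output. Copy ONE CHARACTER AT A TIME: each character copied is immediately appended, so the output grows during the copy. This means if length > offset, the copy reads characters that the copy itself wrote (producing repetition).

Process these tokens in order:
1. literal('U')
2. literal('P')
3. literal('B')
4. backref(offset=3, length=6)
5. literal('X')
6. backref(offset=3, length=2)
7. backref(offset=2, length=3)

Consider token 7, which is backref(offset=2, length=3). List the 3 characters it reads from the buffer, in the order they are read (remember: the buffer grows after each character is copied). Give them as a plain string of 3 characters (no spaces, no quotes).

Answer: PBP

Derivation:
Token 1: literal('U'). Output: "U"
Token 2: literal('P'). Output: "UP"
Token 3: literal('B'). Output: "UPB"
Token 4: backref(off=3, len=6) (overlapping!). Copied 'UPBUPB' from pos 0. Output: "UPBUPBUPB"
Token 5: literal('X'). Output: "UPBUPBUPBX"
Token 6: backref(off=3, len=2). Copied 'PB' from pos 7. Output: "UPBUPBUPBXPB"
Token 7: backref(off=2, len=3). Buffer before: "UPBUPBUPBXPB" (len 12)
  byte 1: read out[10]='P', append. Buffer now: "UPBUPBUPBXPBP"
  byte 2: read out[11]='B', append. Buffer now: "UPBUPBUPBXPBPB"
  byte 3: read out[12]='P', append. Buffer now: "UPBUPBUPBXPBPBP"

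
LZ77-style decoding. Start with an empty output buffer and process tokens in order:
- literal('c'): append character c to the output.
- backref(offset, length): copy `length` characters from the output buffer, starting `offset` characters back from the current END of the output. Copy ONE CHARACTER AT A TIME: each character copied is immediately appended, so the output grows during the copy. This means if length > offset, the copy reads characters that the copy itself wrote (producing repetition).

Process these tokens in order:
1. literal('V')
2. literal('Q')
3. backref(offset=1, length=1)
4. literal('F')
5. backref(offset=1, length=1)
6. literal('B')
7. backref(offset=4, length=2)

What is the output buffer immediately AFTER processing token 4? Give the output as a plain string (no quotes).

Token 1: literal('V'). Output: "V"
Token 2: literal('Q'). Output: "VQ"
Token 3: backref(off=1, len=1). Copied 'Q' from pos 1. Output: "VQQ"
Token 4: literal('F'). Output: "VQQF"

Answer: VQQF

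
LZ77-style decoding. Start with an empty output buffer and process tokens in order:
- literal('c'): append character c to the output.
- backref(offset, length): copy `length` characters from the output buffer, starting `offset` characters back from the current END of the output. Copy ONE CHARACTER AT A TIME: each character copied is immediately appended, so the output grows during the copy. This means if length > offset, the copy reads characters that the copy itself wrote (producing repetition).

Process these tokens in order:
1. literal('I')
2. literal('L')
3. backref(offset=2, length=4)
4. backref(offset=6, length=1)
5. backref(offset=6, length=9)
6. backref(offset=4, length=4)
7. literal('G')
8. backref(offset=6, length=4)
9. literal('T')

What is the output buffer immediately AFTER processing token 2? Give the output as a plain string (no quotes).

Token 1: literal('I'). Output: "I"
Token 2: literal('L'). Output: "IL"

Answer: IL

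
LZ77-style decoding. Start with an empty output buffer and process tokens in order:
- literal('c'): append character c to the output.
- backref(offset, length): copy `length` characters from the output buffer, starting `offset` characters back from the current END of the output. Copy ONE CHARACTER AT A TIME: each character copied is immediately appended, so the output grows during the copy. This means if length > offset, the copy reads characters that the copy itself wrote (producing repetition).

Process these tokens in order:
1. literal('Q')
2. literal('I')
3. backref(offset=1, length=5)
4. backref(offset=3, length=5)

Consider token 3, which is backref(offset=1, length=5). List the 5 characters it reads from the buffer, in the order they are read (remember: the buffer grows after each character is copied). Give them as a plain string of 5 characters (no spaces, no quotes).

Token 1: literal('Q'). Output: "Q"
Token 2: literal('I'). Output: "QI"
Token 3: backref(off=1, len=5). Buffer before: "QI" (len 2)
  byte 1: read out[1]='I', append. Buffer now: "QII"
  byte 2: read out[2]='I', append. Buffer now: "QIII"
  byte 3: read out[3]='I', append. Buffer now: "QIIII"
  byte 4: read out[4]='I', append. Buffer now: "QIIIII"
  byte 5: read out[5]='I', append. Buffer now: "QIIIIII"

Answer: IIIII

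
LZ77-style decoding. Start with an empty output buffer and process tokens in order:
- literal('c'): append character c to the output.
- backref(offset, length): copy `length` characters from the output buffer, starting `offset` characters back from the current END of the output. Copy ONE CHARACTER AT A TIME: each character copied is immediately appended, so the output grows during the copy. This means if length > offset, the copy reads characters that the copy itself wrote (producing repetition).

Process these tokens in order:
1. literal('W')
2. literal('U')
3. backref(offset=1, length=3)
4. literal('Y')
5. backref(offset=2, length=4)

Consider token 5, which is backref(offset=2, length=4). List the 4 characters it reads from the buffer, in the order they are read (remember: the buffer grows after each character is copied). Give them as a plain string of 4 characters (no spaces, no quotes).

Token 1: literal('W'). Output: "W"
Token 2: literal('U'). Output: "WU"
Token 3: backref(off=1, len=3) (overlapping!). Copied 'UUU' from pos 1. Output: "WUUUU"
Token 4: literal('Y'). Output: "WUUUUY"
Token 5: backref(off=2, len=4). Buffer before: "WUUUUY" (len 6)
  byte 1: read out[4]='U', append. Buffer now: "WUUUUYU"
  byte 2: read out[5]='Y', append. Buffer now: "WUUUUYUY"
  byte 3: read out[6]='U', append. Buffer now: "WUUUUYUYU"
  byte 4: read out[7]='Y', append. Buffer now: "WUUUUYUYUY"

Answer: UYUY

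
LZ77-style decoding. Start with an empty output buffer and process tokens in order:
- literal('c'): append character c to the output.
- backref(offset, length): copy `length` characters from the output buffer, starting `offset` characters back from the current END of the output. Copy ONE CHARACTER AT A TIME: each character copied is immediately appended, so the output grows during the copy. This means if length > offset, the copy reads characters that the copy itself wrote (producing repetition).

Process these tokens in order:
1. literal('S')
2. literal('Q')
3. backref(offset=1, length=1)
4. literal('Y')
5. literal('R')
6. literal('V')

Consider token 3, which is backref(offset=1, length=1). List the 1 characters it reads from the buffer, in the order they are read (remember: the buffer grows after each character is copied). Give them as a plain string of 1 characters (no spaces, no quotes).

Token 1: literal('S'). Output: "S"
Token 2: literal('Q'). Output: "SQ"
Token 3: backref(off=1, len=1). Buffer before: "SQ" (len 2)
  byte 1: read out[1]='Q', append. Buffer now: "SQQ"

Answer: Q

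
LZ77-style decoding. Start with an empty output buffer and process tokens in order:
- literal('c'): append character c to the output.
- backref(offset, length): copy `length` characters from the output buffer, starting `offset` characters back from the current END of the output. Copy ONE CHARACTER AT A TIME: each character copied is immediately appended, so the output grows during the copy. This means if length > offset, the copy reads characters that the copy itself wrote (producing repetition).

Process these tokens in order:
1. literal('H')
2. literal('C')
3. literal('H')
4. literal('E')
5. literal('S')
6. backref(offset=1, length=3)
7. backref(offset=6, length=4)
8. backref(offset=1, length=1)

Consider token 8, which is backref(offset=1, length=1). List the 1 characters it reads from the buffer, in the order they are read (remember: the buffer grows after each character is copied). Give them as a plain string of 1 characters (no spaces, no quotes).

Answer: S

Derivation:
Token 1: literal('H'). Output: "H"
Token 2: literal('C'). Output: "HC"
Token 3: literal('H'). Output: "HCH"
Token 4: literal('E'). Output: "HCHE"
Token 5: literal('S'). Output: "HCHES"
Token 6: backref(off=1, len=3) (overlapping!). Copied 'SSS' from pos 4. Output: "HCHESSSS"
Token 7: backref(off=6, len=4). Copied 'HESS' from pos 2. Output: "HCHESSSSHESS"
Token 8: backref(off=1, len=1). Buffer before: "HCHESSSSHESS" (len 12)
  byte 1: read out[11]='S', append. Buffer now: "HCHESSSSHESSS"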